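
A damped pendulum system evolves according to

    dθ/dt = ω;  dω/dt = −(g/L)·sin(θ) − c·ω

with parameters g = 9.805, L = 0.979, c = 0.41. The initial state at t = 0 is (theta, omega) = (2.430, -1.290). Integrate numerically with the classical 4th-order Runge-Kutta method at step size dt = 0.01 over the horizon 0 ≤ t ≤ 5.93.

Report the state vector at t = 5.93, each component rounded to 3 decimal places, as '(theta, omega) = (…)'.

t=0.000: state=(2.430, -1.290)
step 1 (dt=0.01): k1=(-1.290, -6.012), k2=(-1.320, -6.048), k3=(-1.320, -6.049), k4=(-1.350, -6.086); state += dt/6·(k1+2k2+2k3+k4)
t=0.010: state=(2.417, -1.350)
t=0.020: state=(2.403, -1.412)
t=0.030: state=(2.389, -1.474)
continuing one RK4 step at a time; state shown every 20 steps (Δt=0.2):
t=0.200: state=(2.040, -2.669)
t=0.400: state=(1.342, -4.323)
t=0.600: state=(0.349, -5.377)
t=0.800: state=(-0.682, -4.612)
t=1.000: state=(-1.410, -2.586)
t=1.200: state=(-1.713, -0.467)
t=1.400: state=(-1.609, 1.477)
t=1.600: state=(-1.133, 3.237)
t=1.800: state=(-0.362, 4.274)
t=2.000: state=(0.473, 3.807)
t=2.200: state=(1.080, 2.138)
t=2.400: state=(1.309, 0.162)
t=2.600: state=(1.153, -1.681)
t=2.800: state=(0.666, -3.074)
t=3.000: state=(-0.008, -3.445)
t=3.200: state=(-0.625, -2.550)
t=3.400: state=(-0.980, -0.935)
t=3.600: state=(-0.994, 0.772)
t=3.800: state=(-0.691, 2.168)
t=4.000: state=(-0.177, 2.810)
t=4.200: state=(0.361, 2.394)
t=4.400: state=(0.727, 1.179)
t=4.600: state=(0.816, -0.288)
t=4.800: state=(0.625, -1.560)
t=5.000: state=(0.231, -2.246)
t=5.200: state=(-0.215, -2.072)
t=5.400: state=(-0.548, -1.165)
t=5.600: state=(-0.661, 0.052)
t=5.800: state=(-0.535, 1.158)
t=5.930: state=(-0.350, 1.645)

(theta, omega) = (-0.350, 1.645)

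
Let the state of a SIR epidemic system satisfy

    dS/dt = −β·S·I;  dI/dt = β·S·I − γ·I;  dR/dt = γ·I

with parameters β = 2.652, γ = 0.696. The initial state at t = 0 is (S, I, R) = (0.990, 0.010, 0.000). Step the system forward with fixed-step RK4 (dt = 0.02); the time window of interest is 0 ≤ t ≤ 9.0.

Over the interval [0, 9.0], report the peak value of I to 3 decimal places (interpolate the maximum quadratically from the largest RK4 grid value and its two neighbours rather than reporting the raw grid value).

t=0.000: state=(0.990, 0.010, 0.000)
step 1 (dt=0.02): k1=(-0.026, 0.019, 0.007), k2=(-0.027, 0.020, 0.007), k3=(-0.027, 0.020, 0.007), k4=(-0.027, 0.020, 0.007); state += dt/6·(k1+2k2+2k3+k4)
t=0.020: state=(0.989, 0.010, 0.000)
t=0.040: state=(0.989, 0.011, 0.000)
t=0.060: state=(0.988, 0.011, 0.000)
continuing one RK4 step at a time; state shown every 25 steps (Δt=0.5):
t=0.500: state=(0.968, 0.026, 0.006)
t=1.000: state=(0.915, 0.064, 0.021)
t=1.500: state=(0.802, 0.143, 0.055)
t=2.000: state=(0.616, 0.260, 0.125)
t=2.500: state=(0.406, 0.360, 0.234)
t=3.000: state=(0.245, 0.389, 0.366)
t=3.500: state=(0.149, 0.354, 0.497)
t=4.000: state=(0.097, 0.293, 0.610)
t=4.500: state=(0.069, 0.231, 0.701)
t=5.000: state=(0.052, 0.176, 0.771)
t=5.500: state=(0.043, 0.132, 0.825)
t=6.000: state=(0.037, 0.099, 0.865)
t=6.500: state=(0.033, 0.073, 0.894)
t=7.000: state=(0.030, 0.054, 0.916)
t=7.500: state=(0.028, 0.039, 0.932)
t=8.000: state=(0.027, 0.029, 0.944)
t=8.500: state=(0.026, 0.021, 0.953)
t=9.000: state=(0.026, 0.015, 0.959)
largest grid value and its neighbours: I(2.920)=0.38909, I(2.940)=0.38911, I(2.960)=0.38902
parabola through these three points peaks at t≈2.933 with I≈0.38912

max I = 0.389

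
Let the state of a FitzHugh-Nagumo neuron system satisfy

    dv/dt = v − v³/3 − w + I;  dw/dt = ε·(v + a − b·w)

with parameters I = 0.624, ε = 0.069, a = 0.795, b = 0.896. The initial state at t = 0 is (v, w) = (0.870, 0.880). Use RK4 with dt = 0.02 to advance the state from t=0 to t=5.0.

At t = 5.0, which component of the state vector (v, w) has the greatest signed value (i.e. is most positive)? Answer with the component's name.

t=0.000: state=(0.870, 0.880)
step 1 (dt=0.02): k1=(0.394, 0.060), k2=(0.395, 0.061), k3=(0.395, 0.061), k4=(0.395, 0.061); state += dt/6·(k1+2k2+2k3+k4)
t=0.020: state=(0.878, 0.881)
t=0.040: state=(0.886, 0.882)
t=0.060: state=(0.894, 0.884)
continuing one RK4 step at a time; state shown every 10 steps (Δt=0.2):
t=0.200: state=(0.949, 0.893)
t=0.400: state=(1.027, 0.906)
t=0.600: state=(1.102, 0.920)
t=0.800: state=(1.170, 0.936)
t=1.000: state=(1.231, 0.952)
t=1.200: state=(1.283, 0.968)
t=1.400: state=(1.325, 0.985)
t=1.600: state=(1.358, 1.002)
t=1.800: state=(1.383, 1.019)
t=2.000: state=(1.401, 1.037)
t=2.200: state=(1.412, 1.054)
t=2.400: state=(1.418, 1.072)
t=2.600: state=(1.420, 1.089)
t=2.800: state=(1.419, 1.106)
t=3.000: state=(1.414, 1.123)
t=3.200: state=(1.408, 1.139)
t=3.400: state=(1.400, 1.155)
t=3.600: state=(1.390, 1.171)
t=3.800: state=(1.379, 1.187)
t=4.000: state=(1.367, 1.202)
t=4.200: state=(1.354, 1.217)
t=4.400: state=(1.340, 1.231)
t=4.600: state=(1.326, 1.245)
t=4.800: state=(1.311, 1.259)
t=5.000: state=(1.296, 1.272)
compare at T: v=1.296, w=1.272

largest component: v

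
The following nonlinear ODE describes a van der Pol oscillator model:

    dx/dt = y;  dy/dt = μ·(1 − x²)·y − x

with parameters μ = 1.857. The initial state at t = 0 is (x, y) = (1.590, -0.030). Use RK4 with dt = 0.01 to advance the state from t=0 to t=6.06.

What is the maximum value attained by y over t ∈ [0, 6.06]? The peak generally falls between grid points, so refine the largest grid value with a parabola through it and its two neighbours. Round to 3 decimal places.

max y = 3.644

t=0.000: state=(1.590, -0.030)
step 1 (dt=0.01): k1=(-0.030, -1.505), k2=(-0.038, -1.483), k3=(-0.037, -1.484), k4=(-0.045, -1.462); state += dt/6·(k1+2k2+2k3+k4)
t=0.010: state=(1.590, -0.045)
t=0.020: state=(1.589, -0.059)
t=0.030: state=(1.588, -0.073)
continuing one RK4 step at a time; state shown every 20 steps (Δt=0.2):
t=0.200: state=(1.559, -0.260)
t=0.400: state=(1.492, -0.401)
t=0.600: state=(1.401, -0.506)
t=0.800: state=(1.290, -0.608)
t=1.000: state=(1.157, -0.730)
t=1.200: state=(0.995, -0.897)
t=1.400: state=(0.792, -1.152)
t=1.600: state=(0.524, -1.564)
t=1.800: state=(0.148, -2.244)
t=2.000: state=(-0.393, -3.189)
t=2.200: state=(-1.093, -3.570)
t=2.400: state=(-1.694, -2.202)
t=2.600: state=(-1.965, -0.647)
t=2.800: state=(-2.015, 0.028)
t=3.000: state=(-1.983, 0.251)
t=3.200: state=(-1.924, 0.331)
t=3.400: state=(-1.853, 0.372)
t=3.600: state=(-1.775, 0.405)
t=3.800: state=(-1.691, 0.438)
t=4.000: state=(-1.600, 0.477)
t=4.200: state=(-1.499, 0.527)
t=4.400: state=(-1.388, 0.591)
t=4.600: state=(-1.262, 0.678)
t=4.800: state=(-1.114, 0.803)
t=5.000: state=(-0.936, 0.991)
t=5.200: state=(-0.710, 1.290)
t=5.400: state=(-0.407, 1.787)
t=5.600: state=(0.025, 2.589)
t=5.800: state=(0.639, 3.504)
t=6.000: state=(1.349, 3.264)
t=6.060: state=(1.532, 2.811)
largest grid value and its neighbours: y(5.870)=3.64151, y(5.880)=3.64421, y(5.890)=3.64198
parabola through these three points peaks at t≈5.880 with y≈3.64422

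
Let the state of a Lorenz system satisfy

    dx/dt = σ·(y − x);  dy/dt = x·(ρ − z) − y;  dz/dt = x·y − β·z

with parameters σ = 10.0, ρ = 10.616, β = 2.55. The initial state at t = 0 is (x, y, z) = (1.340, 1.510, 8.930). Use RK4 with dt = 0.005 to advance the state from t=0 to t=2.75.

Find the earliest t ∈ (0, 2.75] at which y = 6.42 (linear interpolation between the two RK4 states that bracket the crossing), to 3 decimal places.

t=0.000: state=(1.340, 1.510, 8.930)
step 1 (dt=0.005): k1=(1.700, 0.749, -20.748), k2=(1.676, 0.824, -20.607), k3=(1.679, 0.823, -20.608), k4=(1.657, 0.898, -20.467); state += dt/6·(k1+2k2+2k3+k4)
t=0.005: state=(1.348, 1.514, 8.827)
t=0.010: state=(1.357, 1.519, 8.725)
t=0.015: state=(1.365, 1.525, 8.625)
continuing one RK4 step at a time; state shown every 20 steps (Δt=0.1):
t=0.100: state=(1.513, 1.728, 7.122)
t=0.200: state=(1.817, 2.227, 5.807)
t=0.300: state=(2.362, 3.057, 4.985)
t=0.400: state=(3.235, 4.299, 4.773)
t=0.500: state=(4.492, 5.925, 5.459)
t=0.525: state=(4.859, 6.354, 5.818)
next step: t=0.530: state=(4.934, 6.438, 5.900) — y has crossed 6.42
linear interpolation between t=0.525 (6.35397) and t=0.530 (6.43845) → t≈0.529

t = 0.529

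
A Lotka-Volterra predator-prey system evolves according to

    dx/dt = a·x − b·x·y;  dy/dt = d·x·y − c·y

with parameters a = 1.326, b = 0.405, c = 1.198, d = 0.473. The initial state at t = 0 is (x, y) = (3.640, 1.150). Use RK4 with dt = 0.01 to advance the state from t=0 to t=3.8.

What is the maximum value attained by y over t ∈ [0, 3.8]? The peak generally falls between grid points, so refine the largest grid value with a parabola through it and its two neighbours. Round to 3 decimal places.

max y = 7.517

t=0.000: state=(3.640, 1.150)
step 1 (dt=0.01): k1=(3.131, 0.602), k2=(3.140, 0.612), k3=(3.140, 0.612), k4=(3.149, 0.623); state += dt/6·(k1+2k2+2k3+k4)
t=0.010: state=(3.671, 1.156)
t=0.020: state=(3.703, 1.162)
t=0.030: state=(3.735, 1.169)
continuing one RK4 step at a time; state shown every 20 steps (Δt=0.2):
t=0.200: state=(4.297, 1.317)
t=0.400: state=(4.982, 1.607)
t=0.600: state=(5.600, 2.089)
t=0.800: state=(5.991, 2.851)
t=1.000: state=(5.941, 3.962)
t=1.200: state=(5.320, 5.335)
t=1.400: state=(4.264, 6.620)
t=1.600: state=(3.138, 7.387)
t=1.800: state=(2.231, 7.477)
t=2.000: state=(1.611, 7.042)
t=2.200: state=(1.221, 6.326)
t=2.400: state=(0.985, 5.521)
t=2.600: state=(0.848, 4.735)
t=2.800: state=(0.776, 4.022)
t=3.000: state=(0.749, 3.401)
t=3.200: state=(0.758, 2.873)
t=3.400: state=(0.798, 2.433)
t=3.600: state=(0.867, 2.071)
t=3.800: state=(0.968, 1.777)
largest grid value and its neighbours: y(1.720)=7.51692, y(1.730)=7.51708, y(1.740)=7.51570
parabola through these three points peaks at t≈1.726 with y≈7.51720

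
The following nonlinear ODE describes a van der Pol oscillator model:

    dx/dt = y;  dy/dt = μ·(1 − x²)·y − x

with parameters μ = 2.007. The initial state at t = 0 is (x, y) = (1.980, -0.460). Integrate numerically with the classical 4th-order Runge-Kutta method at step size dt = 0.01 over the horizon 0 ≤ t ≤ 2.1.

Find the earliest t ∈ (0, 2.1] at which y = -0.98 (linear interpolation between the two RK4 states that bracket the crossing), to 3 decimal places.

t=0.000: state=(1.980, -0.460)
step 1 (dt=0.01): k1=(-0.460, 0.716), k2=(-0.456, 0.689), k3=(-0.457, 0.690), k4=(-0.453, 0.664); state += dt/6·(k1+2k2+2k3+k4)
t=0.010: state=(1.975, -0.453)
t=0.020: state=(1.971, -0.447)
t=0.030: state=(1.966, -0.441)
continuing one RK4 step at a time; state shown every 10 steps (Δt=0.1):
t=0.100: state=(1.937, -0.410)
t=0.200: state=(1.897, -0.388)
t=0.300: state=(1.859, -0.381)
t=0.400: state=(1.821, -0.383)
t=0.500: state=(1.782, -0.389)
t=0.600: state=(1.743, -0.399)
t=0.700: state=(1.702, -0.411)
t=0.800: state=(1.660, -0.426)
t=0.900: state=(1.617, -0.443)
t=1.000: state=(1.572, -0.462)
t=1.100: state=(1.524, -0.485)
t=1.200: state=(1.474, -0.510)
t=1.300: state=(1.422, -0.539)
t=1.400: state=(1.366, -0.574)
t=1.500: state=(1.307, -0.614)
t=1.600: state=(1.243, -0.661)
t=1.700: state=(1.175, -0.718)
t=1.800: state=(1.099, -0.788)
t=1.900: state=(1.017, -0.874)
t=1.990: state=(0.934, -0.969)
next step: t=2.000: state=(0.924, -0.981) — y has crossed -0.98
linear interpolation between t=1.990 (-0.96942) and t=2.000 (-0.98140) → t≈1.999

t = 1.999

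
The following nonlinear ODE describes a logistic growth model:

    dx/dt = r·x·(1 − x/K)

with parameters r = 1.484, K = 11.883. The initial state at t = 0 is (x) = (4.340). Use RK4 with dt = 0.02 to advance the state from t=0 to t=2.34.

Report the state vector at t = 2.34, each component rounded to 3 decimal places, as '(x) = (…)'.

(x) = (11.275)

t=0.000: state=(4.340)
step 1 (dt=0.02): k1=(4.088), k2=(4.104), k3=(4.104), k4=(4.120); state += dt/6·(k1+2k2+2k3+k4)
t=0.020: state=(4.422)
t=0.040: state=(4.505)
t=0.060: state=(4.588)
continuing one RK4 step at a time; state shown every 5 steps (Δt=0.1):
t=0.100: state=(4.756)
t=0.200: state=(5.185)
t=0.300: state=(5.622)
t=0.400: state=(6.063)
t=0.500: state=(6.502)
t=0.600: state=(6.935)
t=0.700: state=(7.358)
t=0.800: state=(7.766)
t=0.900: state=(8.155)
t=1.000: state=(8.524)
t=1.100: state=(8.870)
t=1.200: state=(9.191)
t=1.300: state=(9.488)
t=1.400: state=(9.759)
t=1.500: state=(10.006)
t=1.600: state=(10.228)
t=1.700: state=(10.429)
t=1.800: state=(10.608)
t=1.900: state=(10.767)
t=2.000: state=(10.908)
t=2.100: state=(11.033)
t=2.200: state=(11.143)
t=2.300: state=(11.240)
t=2.340: state=(11.275)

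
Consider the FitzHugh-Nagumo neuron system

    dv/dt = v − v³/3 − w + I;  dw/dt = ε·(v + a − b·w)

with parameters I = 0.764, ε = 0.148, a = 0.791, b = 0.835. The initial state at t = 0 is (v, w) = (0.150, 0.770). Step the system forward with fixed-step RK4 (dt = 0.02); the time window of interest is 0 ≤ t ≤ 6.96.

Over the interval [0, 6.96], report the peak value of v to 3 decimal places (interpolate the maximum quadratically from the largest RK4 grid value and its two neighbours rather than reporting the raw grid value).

max v = 1.374

t=0.000: state=(0.150, 0.770)
step 1 (dt=0.02): k1=(0.143, 0.044), k2=(0.144, 0.044), k3=(0.144, 0.044), k4=(0.145, 0.044); state += dt/6·(k1+2k2+2k3+k4)
t=0.020: state=(0.153, 0.771)
t=0.040: state=(0.156, 0.772)
t=0.060: state=(0.159, 0.773)
continuing one RK4 step at a time; state shown every 25 steps (Δt=0.5):
t=0.500: state=(0.235, 0.794)
t=1.000: state=(0.354, 0.824)
t=1.500: state=(0.516, 0.863)
t=2.000: state=(0.723, 0.912)
t=2.500: state=(0.953, 0.974)
t=3.000: state=(1.159, 1.049)
t=3.500: state=(1.299, 1.132)
t=4.000: state=(1.364, 1.217)
t=4.500: state=(1.372, 1.299)
t=5.000: state=(1.346, 1.375)
t=5.500: state=(1.298, 1.445)
t=6.000: state=(1.236, 1.506)
t=6.500: state=(1.163, 1.558)
t=6.960: state=(1.087, 1.599)
largest grid value and its neighbours: v(4.320)=1.37424, v(4.340)=1.37427, v(4.360)=1.37424
parabola through these three points peaks at t≈4.341 with v≈1.37427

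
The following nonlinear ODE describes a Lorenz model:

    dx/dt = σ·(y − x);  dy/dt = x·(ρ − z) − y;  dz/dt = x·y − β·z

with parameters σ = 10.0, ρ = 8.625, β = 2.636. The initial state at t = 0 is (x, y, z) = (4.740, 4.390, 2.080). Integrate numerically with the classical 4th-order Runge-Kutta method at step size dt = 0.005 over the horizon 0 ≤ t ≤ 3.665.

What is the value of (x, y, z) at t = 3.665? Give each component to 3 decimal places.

(x, y, z) = (4.791, 4.794, 7.846)

t=0.000: state=(4.740, 4.390, 2.080)
step 1 (dt=0.005): k1=(-3.500, 26.633, 15.326), k2=(-2.747, 26.328, 15.501), k3=(-2.773, 26.339, 15.505), k4=(-2.044, 26.044, 15.683); state += dt/6·(k1+2k2+2k3+k4)
t=0.005: state=(4.726, 4.522, 2.158)
t=0.010: state=(4.719, 4.651, 2.237)
t=0.015: state=(4.719, 4.777, 2.318)
continuing one RK4 step at a time; state shown every 40 steps (Δt=0.2):
t=0.200: state=(6.651, 7.746, 7.019)
t=0.400: state=(6.301, 4.879, 11.279)
t=0.600: state=(3.395, 2.375, 9.057)
t=0.800: state=(2.462, 2.441, 6.318)
t=1.000: state=(2.998, 3.519, 4.962)
t=1.200: state=(4.413, 5.240, 5.523)
t=1.400: state=(5.730, 6.020, 8.025)
t=1.600: state=(5.231, 4.566, 9.407)
t=1.800: state=(3.936, 3.464, 8.258)
t=2.000: state=(3.537, 3.591, 6.823)
t=2.200: state=(4.015, 4.394, 6.357)
t=2.400: state=(4.818, 5.163, 7.126)
t=2.600: state=(5.107, 5.017, 8.267)
t=2.800: state=(4.606, 4.280, 8.380)
t=3.000: state=(4.100, 3.962, 7.657)
t=3.200: state=(4.092, 4.207, 7.077)
t=3.400: state=(4.451, 4.659, 7.138)
t=3.600: state=(4.766, 4.840, 7.678)
t=3.665: state=(4.791, 4.794, 7.846)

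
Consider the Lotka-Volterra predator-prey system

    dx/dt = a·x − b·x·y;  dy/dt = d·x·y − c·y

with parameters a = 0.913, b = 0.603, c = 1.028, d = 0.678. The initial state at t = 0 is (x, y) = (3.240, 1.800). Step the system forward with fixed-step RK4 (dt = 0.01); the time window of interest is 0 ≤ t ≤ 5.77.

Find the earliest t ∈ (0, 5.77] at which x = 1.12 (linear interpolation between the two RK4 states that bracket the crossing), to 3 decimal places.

t=0.000: state=(3.240, 1.800)
step 1 (dt=0.01): k1=(-0.559, 2.104), k2=(-0.579, 2.113), k3=(-0.579, 2.112), k4=(-0.599, 2.121); state += dt/6·(k1+2k2+2k3+k4)
t=0.010: state=(3.234, 1.821)
t=0.020: state=(3.228, 1.842)
t=0.030: state=(3.221, 1.864)
continuing one RK4 step at a time; state shown every 20 steps (Δt=0.2):
t=0.200: state=(3.048, 2.249)
t=0.400: state=(2.713, 2.709)
t=0.600: state=(2.291, 3.098)
t=0.800: state=(1.862, 3.342)
t=1.000: state=(1.485, 3.411)
t=1.200: state=(1.186, 3.325)
t=1.250: state=(1.123, 3.285)
next step: t=1.260: state=(1.111, 3.276) — x has crossed 1.12
linear interpolation between t=1.250 (1.12340) and t=1.260 (1.11150) → t≈1.253

t = 1.253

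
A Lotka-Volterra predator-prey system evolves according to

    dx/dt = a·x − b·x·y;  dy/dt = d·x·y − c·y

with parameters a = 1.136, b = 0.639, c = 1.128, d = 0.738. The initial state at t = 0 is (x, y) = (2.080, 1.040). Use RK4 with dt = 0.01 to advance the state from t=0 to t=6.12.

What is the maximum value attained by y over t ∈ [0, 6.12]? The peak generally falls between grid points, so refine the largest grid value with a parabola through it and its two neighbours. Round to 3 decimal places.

t=0.000: state=(2.080, 1.040)
step 1 (dt=0.01): k1=(0.981, 0.423), k2=(0.980, 0.428), k3=(0.980, 0.428), k4=(0.980, 0.433); state += dt/6·(k1+2k2+2k3+k4)
t=0.010: state=(2.090, 1.044)
t=0.020: state=(2.100, 1.049)
t=0.030: state=(2.109, 1.053)
continuing one RK4 step at a time; state shown every 20 steps (Δt=0.2):
t=0.200: state=(2.271, 1.144)
t=0.400: state=(2.441, 1.294)
t=0.600: state=(2.565, 1.495)
t=0.800: state=(2.618, 1.751)
t=1.000: state=(2.578, 2.052)
t=1.200: state=(2.438, 2.374)
t=1.400: state=(2.215, 2.674)
t=1.600: state=(1.945, 2.901)
t=1.800: state=(1.670, 3.023)
t=2.000: state=(1.422, 3.029)
t=2.200: state=(1.218, 2.936)
t=2.400: state=(1.061, 2.770)
t=2.600: state=(0.947, 2.563)
t=2.800: state=(0.869, 2.337)
t=3.000: state=(0.821, 2.112)
t=3.200: state=(0.797, 1.899)
t=3.400: state=(0.795, 1.704)
t=3.600: state=(0.812, 1.531)
t=3.800: state=(0.846, 1.380)
t=4.000: state=(0.898, 1.252)
t=4.200: state=(0.967, 1.147)
t=4.400: state=(1.054, 1.062)
t=4.600: state=(1.160, 0.998)
t=4.800: state=(1.285, 0.953)
t=5.000: state=(1.431, 0.929)
t=5.200: state=(1.595, 0.927)
t=5.400: state=(1.776, 0.949)
t=5.600: state=(1.969, 0.998)
t=5.800: state=(2.165, 1.081)
t=6.000: state=(2.349, 1.204)
t=6.120: state=(2.446, 1.300)
largest grid value and its neighbours: y(1.900)=3.03988, y(1.910)=3.04003, y(1.920)=3.03989
parabola through these three points peaks at t≈1.910 with y≈3.04003

max y = 3.040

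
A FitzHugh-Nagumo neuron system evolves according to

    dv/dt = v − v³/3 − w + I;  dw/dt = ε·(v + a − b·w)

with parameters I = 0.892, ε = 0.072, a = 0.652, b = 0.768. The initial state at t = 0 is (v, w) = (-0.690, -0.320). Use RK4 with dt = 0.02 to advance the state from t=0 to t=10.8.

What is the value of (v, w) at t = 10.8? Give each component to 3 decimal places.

(v, w) = (1.614, 1.165)

t=0.000: state=(-0.690, -0.320)
step 1 (dt=0.02): k1=(0.632, 0.015), k2=(0.635, 0.015), k3=(0.635, 0.015), k4=(0.638, 0.016); state += dt/6·(k1+2k2+2k3+k4)
t=0.020: state=(-0.677, -0.320)
t=0.040: state=(-0.664, -0.319)
t=0.060: state=(-0.652, -0.319)
continuing one RK4 step at a time; state shown every 25 steps (Δt=0.5):
t=0.500: state=(-0.319, -0.306)
t=1.000: state=(0.245, -0.277)
t=1.500: state=(1.076, -0.223)
t=2.000: state=(1.788, -0.142)
t=2.500: state=(2.030, -0.046)
t=3.000: state=(2.060, 0.051)
t=3.500: state=(2.042, 0.146)
t=4.000: state=(2.015, 0.237)
t=4.500: state=(1.986, 0.325)
t=5.000: state=(1.957, 0.409)
t=5.500: state=(1.928, 0.490)
t=6.000: state=(1.899, 0.568)
t=6.500: state=(1.869, 0.642)
t=7.000: state=(1.840, 0.714)
t=7.500: state=(1.811, 0.782)
t=8.000: state=(1.781, 0.848)
t=8.500: state=(1.752, 0.911)
t=9.000: state=(1.722, 0.971)
t=9.500: state=(1.693, 1.028)
t=10.000: state=(1.663, 1.083)
t=10.500: state=(1.632, 1.135)
t=10.800: state=(1.614, 1.165)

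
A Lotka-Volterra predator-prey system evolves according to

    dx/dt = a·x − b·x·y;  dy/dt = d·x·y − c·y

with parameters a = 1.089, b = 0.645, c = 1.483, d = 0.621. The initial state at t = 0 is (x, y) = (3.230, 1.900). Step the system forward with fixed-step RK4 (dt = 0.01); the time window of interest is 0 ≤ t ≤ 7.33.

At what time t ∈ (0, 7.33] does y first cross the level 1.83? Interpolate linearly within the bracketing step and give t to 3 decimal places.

t=0.000: state=(3.230, 1.900)
step 1 (dt=0.01): k1=(-0.441, 0.993), k2=(-0.451, 0.993), k3=(-0.451, 0.993), k4=(-0.461, 0.993); state += dt/6·(k1+2k2+2k3+k4)
t=0.010: state=(3.225, 1.910)
t=0.020: state=(3.221, 1.920)
t=0.030: state=(3.216, 1.930)
continuing one RK4 step at a time; state shown every 25 steps (Δt=0.25):
t=0.250: state=(3.061, 2.140)
t=0.500: state=(2.800, 2.330)
t=0.750: state=(2.501, 2.427)
t=1.000: state=(2.219, 2.416)
t=1.250: state=(1.988, 2.309)
t=1.500: state=(1.822, 2.141)
t=1.750: state=(1.721, 1.944)
t=1.890: state=(1.690, 1.832)
next step: t=1.900: state=(1.689, 1.824) — y has crossed 1.83
linear interpolation between t=1.890 (1.83171) and t=1.900 (1.82378) → t≈1.892

t = 1.892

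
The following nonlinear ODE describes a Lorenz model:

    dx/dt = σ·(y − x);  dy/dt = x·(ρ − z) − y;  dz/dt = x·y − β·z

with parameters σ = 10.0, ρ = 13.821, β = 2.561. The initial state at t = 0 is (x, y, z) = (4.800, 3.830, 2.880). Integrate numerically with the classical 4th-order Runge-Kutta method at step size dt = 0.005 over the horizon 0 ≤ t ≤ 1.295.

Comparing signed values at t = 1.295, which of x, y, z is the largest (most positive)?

largest component: z

t=0.000: state=(4.800, 3.830, 2.880)
step 1 (dt=0.005): k1=(-9.700, 48.687, 11.008), k2=(-8.240, 48.168, 11.426), k3=(-8.290, 48.204, 11.432), k4=(-6.875, 47.720, 11.850); state += dt/6·(k1+2k2+2k3+k4)
t=0.005: state=(4.759, 4.071, 2.937)
t=0.010: state=(4.731, 4.307, 2.999)
t=0.015: state=(4.716, 4.540, 3.064)
continuing one RK4 step at a time; state shown every 10 steps (Δt=0.05):
t=0.050: state=(4.910, 6.104, 3.656)
t=0.100: state=(5.845, 8.279, 5.032)
t=0.150: state=(7.248, 10.322, 7.305)
t=0.200: state=(8.790, 11.725, 10.634)
t=0.250: state=(9.996, 11.684, 14.618)
t=0.300: state=(10.312, 9.786, 18.082)
t=0.350: state=(9.470, 6.736, 19.790)
t=0.400: state=(7.761, 3.880, 19.546)
t=0.450: state=(5.800, 2.008, 18.109)
t=0.500: state=(4.087, 1.091, 16.277)
t=0.550: state=(2.826, 0.773, 14.465)
t=0.600: state=(2.008, 0.754, 12.810)
t=0.650: state=(1.536, 0.865, 11.336)
t=0.700: state=(1.307, 1.037, 10.036)
t=0.750: state=(1.246, 1.256, 8.897)
t=0.800: state=(1.306, 1.531, 7.911)
t=0.850: state=(1.467, 1.884, 7.070)
t=0.900: state=(1.725, 2.344, 6.378)
t=0.950: state=(2.091, 2.946, 5.848)
t=1.000: state=(2.588, 3.730, 5.511)
t=1.050: state=(3.244, 4.735, 5.428)
t=1.100: state=(4.088, 5.980, 5.698)
t=1.150: state=(5.136, 7.431, 6.470)
t=1.200: state=(6.362, 8.934, 7.914)
t=1.250: state=(7.650, 10.146, 10.132)
t=1.295: state=(8.662, 10.570, 12.661)
compare at T: x=8.662, y=10.570, z=12.661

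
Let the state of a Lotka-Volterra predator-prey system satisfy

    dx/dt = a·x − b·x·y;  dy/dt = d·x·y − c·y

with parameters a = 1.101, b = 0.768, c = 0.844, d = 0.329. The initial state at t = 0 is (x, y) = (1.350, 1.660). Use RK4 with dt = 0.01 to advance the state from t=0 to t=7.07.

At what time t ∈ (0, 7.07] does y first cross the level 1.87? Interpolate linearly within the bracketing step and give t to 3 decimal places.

t = 4.535

t=0.000: state=(1.350, 1.660)
step 1 (dt=0.01): k1=(-0.235, -0.664), k2=(-0.231, -0.663), k3=(-0.231, -0.663), k4=(-0.227, -0.662); state += dt/6·(k1+2k2+2k3+k4)
t=0.010: state=(1.348, 1.653)
t=0.020: state=(1.345, 1.647)
t=0.030: state=(1.343, 1.640)
continuing one RK4 step at a time; state shown every 25 steps (Δt=0.25):
t=0.250: state=(1.313, 1.499)
t=0.500: state=(1.315, 1.352)
t=0.750: state=(1.353, 1.222)
t=1.000: state=(1.425, 1.109)
t=1.250: state=(1.531, 1.014)
t=1.500: state=(1.672, 0.936)
t=1.750: state=(1.851, 0.876)
t=2.000: state=(2.069, 0.833)
t=2.250: state=(2.328, 0.808)
t=2.500: state=(2.627, 0.802)
t=2.750: state=(2.963, 0.818)
t=3.000: state=(3.323, 0.857)
t=3.250: state=(3.690, 0.926)
t=3.500: state=(4.029, 1.031)
t=3.750: state=(4.296, 1.176)
t=4.000: state=(4.435, 1.365)
t=4.250: state=(4.399, 1.592)
t=4.500: state=(4.169, 1.836)
t=4.530: state=(4.129, 1.865)
next step: t=4.540: state=(4.115, 1.875) — y has crossed 1.87
linear interpolation between t=4.530 (1.86508) and t=4.540 (1.87465) → t≈4.535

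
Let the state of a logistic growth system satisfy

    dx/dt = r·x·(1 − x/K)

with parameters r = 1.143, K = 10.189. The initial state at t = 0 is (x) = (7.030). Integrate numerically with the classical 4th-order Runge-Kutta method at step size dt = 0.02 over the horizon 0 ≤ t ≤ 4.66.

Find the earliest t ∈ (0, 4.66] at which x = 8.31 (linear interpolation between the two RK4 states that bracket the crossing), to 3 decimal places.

t=0.000: state=(7.030)
step 1 (dt=0.02): k1=(2.491), k2=(2.480), k3=(2.480), k4=(2.469); state += dt/6·(k1+2k2+2k3+k4)
t=0.020: state=(7.080)
t=0.040: state=(7.129)
t=0.060: state=(7.177)
continuing one RK4 step at a time; state shown every 10 steps (Δt=0.2):
t=0.200: state=(7.506)
t=0.400: state=(7.932)
t=0.600: state=(8.308)
next step: t=0.620: state=(8.343) — x has crossed 8.31
linear interpolation between t=0.600 (8.30848) and t=0.620 (8.34329) → t≈0.601

t = 0.601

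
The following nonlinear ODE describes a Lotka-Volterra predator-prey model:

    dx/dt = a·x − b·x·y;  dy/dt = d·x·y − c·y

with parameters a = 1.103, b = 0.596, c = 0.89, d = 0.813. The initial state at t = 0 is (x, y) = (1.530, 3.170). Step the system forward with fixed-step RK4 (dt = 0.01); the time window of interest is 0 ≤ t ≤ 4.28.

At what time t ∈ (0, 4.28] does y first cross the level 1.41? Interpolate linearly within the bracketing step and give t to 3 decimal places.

t=0.000: state=(1.530, 3.170)
step 1 (dt=0.01): k1=(-1.203, 1.122), k2=(-1.203, 1.108), k3=(-1.203, 1.108), k4=(-1.204, 1.095); state += dt/6·(k1+2k2+2k3+k4)
t=0.010: state=(1.518, 3.181)
t=0.020: state=(1.506, 3.192)
t=0.030: state=(1.494, 3.202)
continuing one RK4 step at a time; state shown every 20 steps (Δt=0.2):
t=0.200: state=(1.293, 3.337)
t=0.400: state=(1.079, 3.385)
t=0.600: state=(0.901, 3.326)
t=0.800: state=(0.761, 3.185)
t=1.000: state=(0.657, 2.990)
t=1.200: state=(0.581, 2.766)
t=1.400: state=(0.528, 2.533)
t=1.600: state=(0.494, 2.303)
t=1.800: state=(0.474, 2.085)
t=2.000: state=(0.466, 1.883)
t=2.200: state=(0.470, 1.701)
t=2.400: state=(0.483, 1.538)
t=2.570: state=(0.502, 1.415)
next step: t=2.580: state=(0.503, 1.408) — y has crossed 1.41
linear interpolation between t=2.570 (1.41481) and t=2.580 (1.40802) → t≈2.577

t = 2.577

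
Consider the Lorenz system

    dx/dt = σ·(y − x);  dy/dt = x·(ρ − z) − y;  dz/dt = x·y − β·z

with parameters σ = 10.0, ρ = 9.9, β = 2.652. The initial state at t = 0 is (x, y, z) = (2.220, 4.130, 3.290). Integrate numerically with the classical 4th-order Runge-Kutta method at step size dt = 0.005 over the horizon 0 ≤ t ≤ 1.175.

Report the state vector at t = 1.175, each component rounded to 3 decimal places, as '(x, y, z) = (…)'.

(x, y, z) = (4.440, 5.402, 6.210)

t=0.000: state=(2.220, 4.130, 3.290)
step 1 (dt=0.005): k1=(19.100, 10.544, 0.444), k2=(18.886, 10.831, 0.698), k3=(18.899, 10.825, 0.695), k4=(18.696, 11.107, 0.950); state += dt/6·(k1+2k2+2k3+k4)
t=0.005: state=(2.314, 4.184, 3.293)
t=0.010: state=(2.407, 4.241, 3.300)
t=0.015: state=(2.498, 4.301, 3.308)
continuing one RK4 step at a time; state shown every 10 steps (Δt=0.05):
t=0.050: state=(3.103, 4.783, 3.442)
t=0.100: state=(3.939, 5.625, 3.877)
t=0.150: state=(4.800, 6.555, 4.648)
t=0.200: state=(5.682, 7.435, 5.799)
t=0.250: state=(6.519, 8.070, 7.312)
t=0.300: state=(7.185, 8.249, 9.049)
t=0.350: state=(7.536, 7.839, 10.726)
t=0.400: state=(7.469, 6.899, 12.005)
t=0.450: state=(6.990, 5.684, 12.652)
t=0.500: state=(6.218, 4.502, 12.653)
t=0.550: state=(5.334, 3.566, 12.165)
t=0.600: state=(4.494, 2.937, 11.394)
t=0.650: state=(3.797, 2.579, 10.508)
t=0.700: state=(3.280, 2.425, 9.613)
t=0.750: state=(2.937, 2.414, 8.768)
t=0.800: state=(2.748, 2.506, 8.004)
t=0.850: state=(2.687, 2.679, 7.338)
t=0.900: state=(2.734, 2.925, 6.781)
t=0.950: state=(2.874, 3.239, 6.343)
t=1.000: state=(3.097, 3.623, 6.034)
t=1.050: state=(3.398, 4.073, 5.870)
t=1.100: state=(3.770, 4.580, 5.868)
t=1.150: state=(4.204, 5.126, 6.047)
t=1.175: state=(4.440, 5.402, 6.210)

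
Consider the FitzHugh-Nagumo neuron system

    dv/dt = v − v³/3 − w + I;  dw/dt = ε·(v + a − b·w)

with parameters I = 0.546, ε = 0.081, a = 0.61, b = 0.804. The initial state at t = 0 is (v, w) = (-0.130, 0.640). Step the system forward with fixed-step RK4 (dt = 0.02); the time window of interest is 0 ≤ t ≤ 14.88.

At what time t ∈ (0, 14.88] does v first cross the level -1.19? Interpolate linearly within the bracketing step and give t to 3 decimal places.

t=0.000: state=(-0.130, 0.640)
step 1 (dt=0.02): k1=(-0.223, -0.003), k2=(-0.225, -0.003), k3=(-0.225, -0.003), k4=(-0.228, -0.003); state += dt/6·(k1+2k2+2k3+k4)
t=0.020: state=(-0.135, 0.640)
t=0.040: state=(-0.139, 0.640)
t=0.060: state=(-0.144, 0.640)
continuing one RK4 step at a time; state shown every 25 steps (Δt=0.5):
t=0.500: state=(-0.273, 0.636)
t=1.000: state=(-0.494, 0.625)
t=1.500: state=(-0.802, 0.604)
t=2.000: state=(-1.151, 0.570)
t=2.040: state=(-1.178, 0.566)
next step: t=2.060: state=(-1.191, 0.565) — v has crossed -1.19
linear interpolation between t=2.040 (-1.17766) and t=2.060 (-1.19067) → t≈2.059

t = 2.059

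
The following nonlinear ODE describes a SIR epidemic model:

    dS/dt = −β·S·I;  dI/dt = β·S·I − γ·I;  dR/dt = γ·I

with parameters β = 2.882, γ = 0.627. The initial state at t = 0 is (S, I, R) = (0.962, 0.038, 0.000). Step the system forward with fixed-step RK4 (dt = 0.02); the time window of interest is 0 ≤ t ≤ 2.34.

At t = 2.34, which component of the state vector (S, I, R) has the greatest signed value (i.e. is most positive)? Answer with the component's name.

t=0.000: state=(0.962, 0.038, 0.000)
step 1 (dt=0.02): k1=(-0.105, 0.082, 0.024), k2=(-0.107, 0.083, 0.024), k3=(-0.108, 0.083, 0.024), k4=(-0.110, 0.085, 0.025); state += dt/6·(k1+2k2+2k3+k4)
t=0.020: state=(0.960, 0.040, 0.000)
t=0.040: state=(0.958, 0.041, 0.001)
t=0.060: state=(0.955, 0.043, 0.002)
continuing one RK4 step at a time; state shown every 5 steps (Δt=0.1):
t=0.100: state=(0.950, 0.047, 0.003)
t=0.200: state=(0.936, 0.058, 0.006)
t=0.300: state=(0.919, 0.071, 0.010)
t=0.400: state=(0.898, 0.087, 0.015)
t=0.500: state=(0.874, 0.105, 0.021)
t=0.600: state=(0.845, 0.127, 0.028)
t=0.700: state=(0.812, 0.151, 0.037)
t=0.800: state=(0.774, 0.178, 0.047)
t=0.900: state=(0.733, 0.208, 0.059)
t=1.000: state=(0.687, 0.240, 0.073)
t=1.100: state=(0.638, 0.273, 0.089)
t=1.200: state=(0.587, 0.306, 0.108)
t=1.300: state=(0.535, 0.337, 0.128)
t=1.400: state=(0.483, 0.367, 0.150)
t=1.500: state=(0.433, 0.393, 0.174)
t=1.600: state=(0.385, 0.416, 0.199)
t=1.700: state=(0.341, 0.433, 0.226)
t=1.800: state=(0.300, 0.446, 0.253)
t=1.900: state=(0.264, 0.455, 0.282)
t=2.000: state=(0.231, 0.459, 0.310)
t=2.100: state=(0.203, 0.458, 0.339)
t=2.200: state=(0.178, 0.455, 0.368)
t=2.300: state=(0.156, 0.448, 0.396)
t=2.340: state=(0.148, 0.445, 0.407)
compare at T: S=0.148, I=0.445, R=0.407

largest component: I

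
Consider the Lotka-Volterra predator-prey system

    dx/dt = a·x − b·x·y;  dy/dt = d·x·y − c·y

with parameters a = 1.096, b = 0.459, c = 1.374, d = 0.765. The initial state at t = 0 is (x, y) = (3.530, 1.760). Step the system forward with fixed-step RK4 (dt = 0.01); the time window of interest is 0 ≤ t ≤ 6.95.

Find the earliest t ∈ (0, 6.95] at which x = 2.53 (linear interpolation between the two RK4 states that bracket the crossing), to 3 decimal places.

t = 0.855

t=0.000: state=(3.530, 1.760)
step 1 (dt=0.01): k1=(1.017, 2.335), k2=(1.000, 2.357), k3=(1.000, 2.357), k4=(0.982, 2.379); state += dt/6·(k1+2k2+2k3+k4)
t=0.010: state=(3.540, 1.784)
t=0.020: state=(3.550, 1.808)
t=0.030: state=(3.559, 1.832)
continuing one RK4 step at a time; state shown every 25 steps (Δt=0.25):
t=0.250: state=(3.648, 2.492)
t=0.500: state=(3.410, 3.493)
t=0.750: state=(2.828, 4.517)
t=0.850: state=(2.545, 4.836)
next step: t=0.860: state=(2.516, 4.863) — x has crossed 2.53
linear interpolation between t=0.850 (2.54486) and t=0.860 (2.51626) → t≈0.855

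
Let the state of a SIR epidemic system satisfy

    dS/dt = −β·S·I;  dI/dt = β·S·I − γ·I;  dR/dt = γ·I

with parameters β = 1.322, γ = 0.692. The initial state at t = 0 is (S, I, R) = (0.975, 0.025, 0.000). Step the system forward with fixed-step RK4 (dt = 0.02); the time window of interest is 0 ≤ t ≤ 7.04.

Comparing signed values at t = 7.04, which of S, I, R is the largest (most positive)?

largest component: R

t=0.000: state=(0.975, 0.025, 0.000)
step 1 (dt=0.02): k1=(-0.032, 0.015, 0.017), k2=(-0.032, 0.015, 0.017), k3=(-0.032, 0.015, 0.017), k4=(-0.033, 0.015, 0.018); state += dt/6·(k1+2k2+2k3+k4)
t=0.020: state=(0.974, 0.025, 0.000)
t=0.040: state=(0.974, 0.026, 0.001)
t=0.060: state=(0.973, 0.026, 0.001)
continuing one RK4 step at a time; state shown every 25 steps (Δt=0.5):
t=0.500: state=(0.956, 0.033, 0.010)
t=1.000: state=(0.932, 0.044, 0.023)
t=1.500: state=(0.902, 0.057, 0.041)
t=2.000: state=(0.864, 0.073, 0.063)
t=2.500: state=(0.819, 0.090, 0.092)
t=3.000: state=(0.767, 0.107, 0.126)
t=3.500: state=(0.710, 0.124, 0.166)
t=4.000: state=(0.651, 0.137, 0.211)
t=4.500: state=(0.593, 0.147, 0.260)
t=5.000: state=(0.537, 0.151, 0.312)
t=5.500: state=(0.486, 0.150, 0.364)
t=6.000: state=(0.441, 0.144, 0.415)
t=6.500: state=(0.402, 0.134, 0.463)
t=7.000: state=(0.370, 0.123, 0.508)
t=7.040: state=(0.367, 0.122, 0.511)
compare at T: S=0.367, I=0.122, R=0.511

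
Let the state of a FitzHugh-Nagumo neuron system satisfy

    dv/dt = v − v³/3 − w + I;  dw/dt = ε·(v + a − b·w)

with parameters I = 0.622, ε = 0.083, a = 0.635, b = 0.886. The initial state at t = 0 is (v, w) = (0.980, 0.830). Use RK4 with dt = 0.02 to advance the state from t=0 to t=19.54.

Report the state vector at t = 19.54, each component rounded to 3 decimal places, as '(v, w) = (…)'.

(v, w) = (-1.563, 0.265)

t=0.000: state=(0.980, 0.830)
step 1 (dt=0.02): k1=(0.458, 0.073), k2=(0.458, 0.073), k3=(0.458, 0.073), k4=(0.457, 0.074); state += dt/6·(k1+2k2+2k3+k4)
t=0.020: state=(0.989, 0.831)
t=0.040: state=(0.998, 0.833)
t=0.060: state=(1.007, 0.834)
continuing one RK4 step at a time; state shown every 50 steps (Δt=1):
t=1.000: state=(1.348, 0.917)
t=2.000: state=(1.464, 1.017)
t=3.000: state=(1.444, 1.112)
t=4.000: state=(1.381, 1.197)
t=5.000: state=(1.303, 1.271)
t=6.000: state=(1.215, 1.332)
t=7.000: state=(1.116, 1.382)
t=8.000: state=(0.998, 1.419)
t=9.000: state=(0.847, 1.444)
t=10.000: state=(0.624, 1.451)
t=11.000: state=(0.207, 1.434)
t=12.000: state=(-0.770, 1.366)
t=13.000: state=(-1.812, 1.209)
t=14.000: state=(-1.918, 1.022)
t=15.000: state=(-1.863, 0.849)
t=16.000: state=(-1.797, 0.693)
t=17.000: state=(-1.731, 0.554)
t=18.000: state=(-1.665, 0.429)
t=19.000: state=(-1.599, 0.319)
t=19.540: state=(-1.563, 0.265)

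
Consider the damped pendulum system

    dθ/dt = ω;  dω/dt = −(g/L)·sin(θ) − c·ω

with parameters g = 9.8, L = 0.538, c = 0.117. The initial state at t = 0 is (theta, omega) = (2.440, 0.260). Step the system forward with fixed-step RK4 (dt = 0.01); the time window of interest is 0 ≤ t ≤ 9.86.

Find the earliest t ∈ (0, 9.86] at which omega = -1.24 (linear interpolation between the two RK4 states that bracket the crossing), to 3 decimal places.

t=0.000: state=(2.440, 0.260)
step 1 (dt=0.01): k1=(0.260, -11.787), k2=(0.201, -11.762), k3=(0.201, -11.767), k4=(0.142, -11.746); state += dt/6·(k1+2k2+2k3+k4)
t=0.010: state=(2.442, 0.142)
t=0.020: state=(2.443, 0.025)
t=0.030: state=(2.443, -0.092)
t=0.120: state=(2.386, -1.165)
next step: t=0.130: state=(2.374, -1.290) — omega has crossed -1.24
linear interpolation between t=0.120 (-1.16531) and t=0.130 (-1.28953) → t≈0.126

t = 0.126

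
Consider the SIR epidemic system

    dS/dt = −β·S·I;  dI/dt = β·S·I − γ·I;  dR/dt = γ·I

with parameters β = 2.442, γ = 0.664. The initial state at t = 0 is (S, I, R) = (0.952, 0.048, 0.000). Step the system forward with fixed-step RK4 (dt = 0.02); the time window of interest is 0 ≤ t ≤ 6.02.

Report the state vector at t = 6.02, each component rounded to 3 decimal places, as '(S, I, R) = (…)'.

t=0.000: state=(0.952, 0.048, 0.000)
step 1 (dt=0.02): k1=(-0.112, 0.080, 0.032), k2=(-0.113, 0.081, 0.032), k3=(-0.113, 0.081, 0.032), k4=(-0.115, 0.082, 0.033); state += dt/6·(k1+2k2+2k3+k4)
t=0.020: state=(0.950, 0.050, 0.001)
t=0.040: state=(0.947, 0.051, 0.001)
t=0.060: state=(0.945, 0.053, 0.002)
continuing one RK4 step at a time; state shown every 10 steps (Δt=0.2):
t=0.200: state=(0.926, 0.067, 0.008)
t=0.400: state=(0.891, 0.091, 0.018)
t=0.600: state=(0.846, 0.122, 0.032)
t=0.800: state=(0.791, 0.159, 0.051)
t=1.000: state=(0.724, 0.201, 0.074)
t=1.200: state=(0.649, 0.247, 0.104)
t=1.400: state=(0.569, 0.291, 0.140)
t=1.600: state=(0.489, 0.330, 0.181)
t=1.800: state=(0.413, 0.360, 0.227)
t=2.000: state=(0.345, 0.379, 0.276)
t=2.200: state=(0.286, 0.387, 0.327)
t=2.400: state=(0.237, 0.385, 0.379)
t=2.600: state=(0.196, 0.374, 0.429)
t=2.800: state=(0.164, 0.358, 0.478)
t=3.000: state=(0.139, 0.337, 0.524)
t=3.200: state=(0.118, 0.315, 0.567)
t=3.400: state=(0.102, 0.291, 0.608)
t=3.600: state=(0.089, 0.267, 0.645)
t=3.800: state=(0.079, 0.243, 0.678)
t=4.000: state=(0.070, 0.221, 0.709)
t=4.200: state=(0.063, 0.200, 0.737)
t=4.400: state=(0.058, 0.180, 0.762)
t=4.600: state=(0.053, 0.162, 0.785)
t=4.800: state=(0.049, 0.145, 0.805)
t=5.000: state=(0.046, 0.130, 0.824)
t=5.200: state=(0.043, 0.117, 0.840)
t=5.400: state=(0.041, 0.104, 0.855)
t=5.600: state=(0.039, 0.093, 0.868)
t=5.800: state=(0.037, 0.083, 0.879)
t=6.000: state=(0.036, 0.074, 0.890)
t=6.020: state=(0.036, 0.073, 0.891)

(S, I, R) = (0.036, 0.073, 0.891)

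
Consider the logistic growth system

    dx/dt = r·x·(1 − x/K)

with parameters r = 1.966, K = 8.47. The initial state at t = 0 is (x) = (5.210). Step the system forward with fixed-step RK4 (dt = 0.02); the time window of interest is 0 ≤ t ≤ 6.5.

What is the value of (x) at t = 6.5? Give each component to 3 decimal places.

t=0.000: state=(5.210)
step 1 (dt=0.02): k1=(3.942), k2=(3.924), k3=(3.924), k4=(3.905); state += dt/6·(k1+2k2+2k3+k4)
t=0.020: state=(5.288)
t=0.040: state=(5.366)
t=0.060: state=(5.443)
continuing one RK4 step at a time; state shown every 25 steps (Δt=0.5):
t=0.500: state=(6.863)
t=1.000: state=(7.788)
t=1.500: state=(8.201)
t=2.000: state=(8.367)
t=2.500: state=(8.431)
t=3.000: state=(8.455)
t=3.500: state=(8.465)
t=4.000: state=(8.468)
t=4.500: state=(8.469)
t=5.000: state=(8.470)
t=5.500: state=(8.470)
t=6.000: state=(8.470)
t=6.500: state=(8.470)

(x) = (8.470)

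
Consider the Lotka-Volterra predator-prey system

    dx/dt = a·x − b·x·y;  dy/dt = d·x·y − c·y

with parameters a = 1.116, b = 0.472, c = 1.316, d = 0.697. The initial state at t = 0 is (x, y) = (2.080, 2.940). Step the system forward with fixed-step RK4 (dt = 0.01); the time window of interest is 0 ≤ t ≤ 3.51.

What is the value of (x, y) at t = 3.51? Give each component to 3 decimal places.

t=0.000: state=(2.080, 2.940)
step 1 (dt=0.01): k1=(-0.565, 0.393), k2=(-0.566, 0.388), k3=(-0.566, 0.388), k4=(-0.567, 0.382); state += dt/6·(k1+2k2+2k3+k4)
t=0.010: state=(2.074, 2.944)
t=0.020: state=(2.069, 2.948)
t=0.030: state=(2.063, 2.951)
continuing one RK4 step at a time; state shown every 20 steps (Δt=0.2):
t=0.200: state=(1.964, 2.996)
t=0.400: state=(1.849, 3.003)
t=0.600: state=(1.744, 2.965)
t=0.800: state=(1.653, 2.887)
t=1.000: state=(1.581, 2.779)
t=1.200: state=(1.530, 2.652)
t=1.400: state=(1.498, 2.517)
t=1.600: state=(1.486, 2.381)
t=1.800: state=(1.493, 2.252)
t=2.000: state=(1.517, 2.135)
t=2.200: state=(1.558, 2.033)
t=2.400: state=(1.615, 1.949)
t=2.600: state=(1.685, 1.885)
t=2.800: state=(1.767, 1.842)
t=3.000: state=(1.858, 1.823)
t=3.200: state=(1.955, 1.827)
t=3.400: state=(2.055, 1.857)
t=3.510: state=(2.108, 1.885)

(x, y) = (2.108, 1.885)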